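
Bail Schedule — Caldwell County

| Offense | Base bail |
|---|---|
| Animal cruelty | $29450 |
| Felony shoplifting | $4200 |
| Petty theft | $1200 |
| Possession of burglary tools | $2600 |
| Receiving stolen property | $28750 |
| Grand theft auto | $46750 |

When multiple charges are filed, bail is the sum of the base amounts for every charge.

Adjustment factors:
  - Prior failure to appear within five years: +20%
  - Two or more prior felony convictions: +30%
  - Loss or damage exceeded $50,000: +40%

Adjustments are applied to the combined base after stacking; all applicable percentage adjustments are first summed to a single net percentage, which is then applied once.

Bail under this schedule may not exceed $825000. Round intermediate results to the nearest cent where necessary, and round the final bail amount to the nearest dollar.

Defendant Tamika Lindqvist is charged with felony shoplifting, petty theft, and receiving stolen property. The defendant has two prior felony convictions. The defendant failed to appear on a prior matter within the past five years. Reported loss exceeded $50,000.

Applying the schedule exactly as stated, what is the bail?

Base amounts from the schedule: felony shoplifting $4200; petty theft $1200; receiving stolen property $28750.
Stacking rule: sum of all bases. $4200 + $1200 + $28750 = $34150.
Net percentage adjustment: +20% +30% +40% = +90%. $34150 × 1.9 = $64885.
$64885 is within the $825000 maximum.

$64885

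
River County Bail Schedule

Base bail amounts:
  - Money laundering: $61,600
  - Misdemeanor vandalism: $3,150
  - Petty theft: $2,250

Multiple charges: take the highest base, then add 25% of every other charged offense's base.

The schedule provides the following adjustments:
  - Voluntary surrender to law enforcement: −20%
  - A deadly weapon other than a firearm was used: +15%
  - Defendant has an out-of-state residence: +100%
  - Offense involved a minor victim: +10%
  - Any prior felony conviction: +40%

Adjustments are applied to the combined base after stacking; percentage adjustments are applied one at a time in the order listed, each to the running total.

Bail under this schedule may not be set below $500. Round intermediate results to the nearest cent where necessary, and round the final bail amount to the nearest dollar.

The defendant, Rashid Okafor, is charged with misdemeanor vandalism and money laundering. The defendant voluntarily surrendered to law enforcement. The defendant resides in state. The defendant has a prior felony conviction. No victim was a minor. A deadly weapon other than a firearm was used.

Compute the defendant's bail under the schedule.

$80,355

Base amounts from the schedule: misdemeanor vandalism $3,150; money laundering $61,600.
Stacking rule: highest base plus 25% of each additional charge. Highest is money laundering at $61,600. Additional: $3,150 × 25% = $787.50. Combined base = $61,600 + $787.50 = $62,387.50.
Voluntary surrender to law enforcement (−20%): $62,387.50 × 0.8 = $49,910.
A deadly weapon other than a firearm was used (+15%): $49,910 × 1.15 = $57,396.50.
Any prior felony conviction (+40%): $57,396.50 × 1.4 = $80,355.10.
$80,355.10 is at or above the $500 minimum.
Rounded to the nearest dollar: $80,355.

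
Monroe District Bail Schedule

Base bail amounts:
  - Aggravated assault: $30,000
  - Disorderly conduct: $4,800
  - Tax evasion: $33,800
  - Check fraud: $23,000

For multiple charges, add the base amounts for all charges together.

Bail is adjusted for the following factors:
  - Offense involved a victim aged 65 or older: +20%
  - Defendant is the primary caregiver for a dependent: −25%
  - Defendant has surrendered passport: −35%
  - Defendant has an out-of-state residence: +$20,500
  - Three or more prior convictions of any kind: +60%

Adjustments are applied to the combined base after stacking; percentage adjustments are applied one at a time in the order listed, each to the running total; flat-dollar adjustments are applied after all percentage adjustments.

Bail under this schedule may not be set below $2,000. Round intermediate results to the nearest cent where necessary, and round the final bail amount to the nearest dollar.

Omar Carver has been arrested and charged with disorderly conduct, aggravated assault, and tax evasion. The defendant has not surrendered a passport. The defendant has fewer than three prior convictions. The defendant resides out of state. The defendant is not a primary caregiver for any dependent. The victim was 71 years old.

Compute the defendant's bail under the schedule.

Base amounts from the schedule: disorderly conduct $4,800; aggravated assault $30,000; tax evasion $33,800.
Stacking rule: sum of all bases. $4,800 + $30,000 + $33,800 = $68,600.
Offense involved a victim aged 65 or older (+20%): $68,600 × 1.2 = $82,320.
Defendant has an out-of-state residence (+$20,500 flat): $82,320 + $20,500 = $102,820.
$102,820 is at or above the $2,000 minimum.

$102,820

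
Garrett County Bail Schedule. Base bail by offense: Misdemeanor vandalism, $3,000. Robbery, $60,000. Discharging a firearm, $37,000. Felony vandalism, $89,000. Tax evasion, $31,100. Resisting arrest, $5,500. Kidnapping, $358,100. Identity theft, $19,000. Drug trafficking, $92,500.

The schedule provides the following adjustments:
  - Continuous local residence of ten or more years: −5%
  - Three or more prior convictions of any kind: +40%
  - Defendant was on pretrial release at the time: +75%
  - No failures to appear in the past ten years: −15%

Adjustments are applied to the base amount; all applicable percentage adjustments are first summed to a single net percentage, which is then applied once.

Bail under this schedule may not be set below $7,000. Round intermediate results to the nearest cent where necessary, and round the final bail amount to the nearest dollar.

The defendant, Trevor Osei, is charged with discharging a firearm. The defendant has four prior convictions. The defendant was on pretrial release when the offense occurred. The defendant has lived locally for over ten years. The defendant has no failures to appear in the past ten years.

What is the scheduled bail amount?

$72,150

Base amounts from the schedule: discharging a firearm $37,000.
Single charge. Combined base = $37,000.
Net percentage adjustment: −5% +40% +75% −15% = +95%. $37,000 × 1.95 = $72,150.
$72,150 is at or above the $7,000 minimum.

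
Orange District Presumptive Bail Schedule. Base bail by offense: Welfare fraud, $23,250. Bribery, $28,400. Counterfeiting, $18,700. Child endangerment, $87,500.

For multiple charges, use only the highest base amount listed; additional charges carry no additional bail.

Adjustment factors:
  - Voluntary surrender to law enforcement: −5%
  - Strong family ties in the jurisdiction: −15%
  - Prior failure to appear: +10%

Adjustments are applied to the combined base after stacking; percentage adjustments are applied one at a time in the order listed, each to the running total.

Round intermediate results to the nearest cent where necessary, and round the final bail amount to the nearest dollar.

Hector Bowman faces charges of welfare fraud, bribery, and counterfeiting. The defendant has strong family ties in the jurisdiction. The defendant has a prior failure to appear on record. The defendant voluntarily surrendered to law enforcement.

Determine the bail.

$25,226

Base amounts from the schedule: welfare fraud $23,250; bribery $28,400; counterfeiting $18,700.
Stacking rule: use the highest base only. Highest is bribery at $28,400. Combined base = $28,400.
Voluntary surrender to law enforcement (−5%): $28,400 × 0.95 = $26,980.
Strong family ties in the jurisdiction (−15%): $26,980 × 0.85 = $22,933.
Prior failure to appear (+10%): $22,933 × 1.1 = $25,226.30.
Rounded to the nearest dollar: $25,226.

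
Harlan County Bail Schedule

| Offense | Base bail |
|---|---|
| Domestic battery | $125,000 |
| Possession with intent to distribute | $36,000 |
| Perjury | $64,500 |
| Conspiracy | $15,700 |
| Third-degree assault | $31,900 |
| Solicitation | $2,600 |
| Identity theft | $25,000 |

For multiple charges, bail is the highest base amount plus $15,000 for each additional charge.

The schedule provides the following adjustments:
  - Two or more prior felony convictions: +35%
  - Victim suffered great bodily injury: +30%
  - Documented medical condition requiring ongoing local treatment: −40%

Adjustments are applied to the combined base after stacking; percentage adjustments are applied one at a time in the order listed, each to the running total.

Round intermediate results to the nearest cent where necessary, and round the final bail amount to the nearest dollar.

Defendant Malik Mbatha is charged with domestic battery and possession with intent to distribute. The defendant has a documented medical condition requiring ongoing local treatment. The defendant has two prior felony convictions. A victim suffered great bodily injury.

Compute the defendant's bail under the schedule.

$147,420

Base amounts from the schedule: domestic battery $125,000; possession with intent to distribute $36,000.
Stacking rule: highest base plus $15,000 per additional charge. Highest is domestic battery at $125,000; 1 additional charge → +$15,000. Combined base = $140,000.
Two or more prior felony convictions (+35%): $140,000 × 1.35 = $189,000.
Victim suffered great bodily injury (+30%): $189,000 × 1.3 = $245,700.
Documented medical condition requiring ongoing local treatment (−40%): $245,700 × 0.6 = $147,420.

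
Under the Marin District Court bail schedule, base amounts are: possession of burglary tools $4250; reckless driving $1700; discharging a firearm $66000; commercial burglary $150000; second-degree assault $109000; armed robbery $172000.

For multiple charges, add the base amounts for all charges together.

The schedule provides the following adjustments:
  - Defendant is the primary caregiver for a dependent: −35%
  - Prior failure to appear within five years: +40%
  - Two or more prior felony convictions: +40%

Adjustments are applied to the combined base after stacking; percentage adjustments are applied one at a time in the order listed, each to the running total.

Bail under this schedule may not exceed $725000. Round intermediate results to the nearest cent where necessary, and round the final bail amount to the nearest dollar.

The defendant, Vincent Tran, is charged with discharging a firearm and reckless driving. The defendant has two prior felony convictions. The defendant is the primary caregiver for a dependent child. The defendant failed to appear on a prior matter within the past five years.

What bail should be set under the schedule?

Base amounts from the schedule: discharging a firearm $66000; reckless driving $1700.
Stacking rule: sum of all bases. $66000 + $1700 = $67700.
Defendant is the primary caregiver for a dependent (−35%): $67700 × 0.65 = $44005.
Prior failure to appear within five years (+40%): $44005 × 1.4 = $61607.
Two or more prior felony convictions (+40%): $61607 × 1.4 = $86249.80.
$86249.80 is within the $725000 maximum.
Rounded to the nearest dollar: $86250.

$86250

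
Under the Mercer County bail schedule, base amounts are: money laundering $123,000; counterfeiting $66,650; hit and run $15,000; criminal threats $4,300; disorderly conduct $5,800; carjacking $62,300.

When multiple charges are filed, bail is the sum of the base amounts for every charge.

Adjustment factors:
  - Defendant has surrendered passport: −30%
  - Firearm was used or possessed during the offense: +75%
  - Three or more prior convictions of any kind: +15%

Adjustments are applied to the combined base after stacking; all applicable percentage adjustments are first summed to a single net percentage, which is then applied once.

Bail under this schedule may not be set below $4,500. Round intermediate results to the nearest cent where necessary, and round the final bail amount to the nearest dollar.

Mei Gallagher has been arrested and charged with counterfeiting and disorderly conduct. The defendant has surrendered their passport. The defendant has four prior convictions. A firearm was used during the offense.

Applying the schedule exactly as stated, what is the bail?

$115,920

Base amounts from the schedule: counterfeiting $66,650; disorderly conduct $5,800.
Stacking rule: sum of all bases. $66,650 + $5,800 = $72,450.
Net percentage adjustment: −30% +75% +15% = +60%. $72,450 × 1.6 = $115,920.
$115,920 is at or above the $4,500 minimum.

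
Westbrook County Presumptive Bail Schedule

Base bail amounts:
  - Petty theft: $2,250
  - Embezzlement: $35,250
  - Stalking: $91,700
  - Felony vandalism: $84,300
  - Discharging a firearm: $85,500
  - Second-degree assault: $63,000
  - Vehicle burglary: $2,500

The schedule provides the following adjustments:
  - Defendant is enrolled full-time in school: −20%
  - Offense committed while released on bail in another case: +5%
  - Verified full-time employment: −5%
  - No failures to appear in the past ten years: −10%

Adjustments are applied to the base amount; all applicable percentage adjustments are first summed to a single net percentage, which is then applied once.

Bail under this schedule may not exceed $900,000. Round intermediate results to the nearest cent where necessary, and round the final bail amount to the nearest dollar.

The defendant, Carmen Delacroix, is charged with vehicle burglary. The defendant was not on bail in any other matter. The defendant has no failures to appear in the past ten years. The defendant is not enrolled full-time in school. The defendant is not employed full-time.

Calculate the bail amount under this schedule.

$2,250

Base amounts from the schedule: vehicle burglary $2,500.
Single charge. Combined base = $2,500.
No failures to appear in the past ten years (−10%): $2,500 × 0.9 = $2,250.
$2,250 is within the $900,000 maximum.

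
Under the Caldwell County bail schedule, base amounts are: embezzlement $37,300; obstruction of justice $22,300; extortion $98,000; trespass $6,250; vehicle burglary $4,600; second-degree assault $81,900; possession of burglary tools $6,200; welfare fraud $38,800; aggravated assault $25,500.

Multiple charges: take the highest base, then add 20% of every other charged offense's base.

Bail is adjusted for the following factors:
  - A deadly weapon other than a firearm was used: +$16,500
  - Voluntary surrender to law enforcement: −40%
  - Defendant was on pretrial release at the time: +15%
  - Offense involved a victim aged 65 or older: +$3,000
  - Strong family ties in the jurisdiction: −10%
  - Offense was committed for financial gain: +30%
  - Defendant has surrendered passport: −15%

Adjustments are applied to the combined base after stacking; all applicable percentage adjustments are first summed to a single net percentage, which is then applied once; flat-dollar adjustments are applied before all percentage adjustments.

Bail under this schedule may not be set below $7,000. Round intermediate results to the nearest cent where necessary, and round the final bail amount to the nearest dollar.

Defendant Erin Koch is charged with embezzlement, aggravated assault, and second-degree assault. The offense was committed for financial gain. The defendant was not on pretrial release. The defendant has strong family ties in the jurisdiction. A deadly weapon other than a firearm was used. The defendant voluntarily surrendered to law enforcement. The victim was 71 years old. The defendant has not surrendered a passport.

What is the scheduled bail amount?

$91,168

Base amounts from the schedule: embezzlement $37,300; aggravated assault $25,500; second-degree assault $81,900.
Stacking rule: highest base plus 20% of each additional charge. Highest is second-degree assault at $81,900. Additional: $37,300 × 20% = $7,460; $25,500 × 20% = $5,100. Combined base = $81,900 + $12,560 = $94,460.
A deadly weapon other than a firearm was used (+$16,500 flat): $94,460 + $16,500 = $110,960.
Offense involved a victim aged 65 or older (+$3,000 flat): $110,960 + $3,000 = $113,960.
Net percentage adjustment: −40% −10% +30% = −20%. $113,960 × 0.8 = $91,168.
$91,168 is at or above the $7,000 minimum.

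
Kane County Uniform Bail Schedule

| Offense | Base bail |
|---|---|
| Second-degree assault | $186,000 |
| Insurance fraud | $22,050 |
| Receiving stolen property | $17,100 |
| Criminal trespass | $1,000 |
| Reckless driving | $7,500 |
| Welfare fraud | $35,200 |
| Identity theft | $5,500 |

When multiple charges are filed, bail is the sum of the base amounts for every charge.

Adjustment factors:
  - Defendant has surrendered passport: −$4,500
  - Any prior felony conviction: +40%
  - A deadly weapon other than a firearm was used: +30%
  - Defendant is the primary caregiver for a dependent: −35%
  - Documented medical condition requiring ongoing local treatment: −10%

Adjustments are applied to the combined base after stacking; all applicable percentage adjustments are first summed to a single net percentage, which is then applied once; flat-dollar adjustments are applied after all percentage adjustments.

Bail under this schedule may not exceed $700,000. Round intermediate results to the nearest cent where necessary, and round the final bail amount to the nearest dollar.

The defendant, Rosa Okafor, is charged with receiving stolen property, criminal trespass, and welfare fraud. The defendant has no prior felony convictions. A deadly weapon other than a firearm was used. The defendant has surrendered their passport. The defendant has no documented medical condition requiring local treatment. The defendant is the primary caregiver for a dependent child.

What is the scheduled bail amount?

$46,135

Base amounts from the schedule: receiving stolen property $17,100; criminal trespass $1,000; welfare fraud $35,200.
Stacking rule: sum of all bases. $17,100 + $1,000 + $35,200 = $53,300.
Net percentage adjustment: +30% −35% = −5%. $53,300 × 0.95 = $50,635.
Defendant has surrendered passport (−$4,500 flat): $50,635 − $4,500 = $46,135.
$46,135 is within the $700,000 maximum.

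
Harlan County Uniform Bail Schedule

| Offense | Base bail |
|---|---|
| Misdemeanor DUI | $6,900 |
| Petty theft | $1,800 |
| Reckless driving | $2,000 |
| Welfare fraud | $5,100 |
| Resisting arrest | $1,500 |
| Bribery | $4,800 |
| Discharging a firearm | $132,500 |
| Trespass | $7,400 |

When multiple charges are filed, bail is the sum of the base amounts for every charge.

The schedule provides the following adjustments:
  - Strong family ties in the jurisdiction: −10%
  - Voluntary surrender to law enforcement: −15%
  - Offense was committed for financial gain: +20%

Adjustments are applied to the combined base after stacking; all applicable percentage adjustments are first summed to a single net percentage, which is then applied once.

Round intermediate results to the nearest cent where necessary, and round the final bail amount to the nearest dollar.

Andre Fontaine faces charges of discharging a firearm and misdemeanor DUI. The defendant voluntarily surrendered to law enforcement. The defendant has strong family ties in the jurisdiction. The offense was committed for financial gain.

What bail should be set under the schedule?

$132,430

Base amounts from the schedule: discharging a firearm $132,500; misdemeanor DUI $6,900.
Stacking rule: sum of all bases. $132,500 + $6,900 = $139,400.
Net percentage adjustment: −10% −15% +20% = −5%. $139,400 × 0.95 = $132,430.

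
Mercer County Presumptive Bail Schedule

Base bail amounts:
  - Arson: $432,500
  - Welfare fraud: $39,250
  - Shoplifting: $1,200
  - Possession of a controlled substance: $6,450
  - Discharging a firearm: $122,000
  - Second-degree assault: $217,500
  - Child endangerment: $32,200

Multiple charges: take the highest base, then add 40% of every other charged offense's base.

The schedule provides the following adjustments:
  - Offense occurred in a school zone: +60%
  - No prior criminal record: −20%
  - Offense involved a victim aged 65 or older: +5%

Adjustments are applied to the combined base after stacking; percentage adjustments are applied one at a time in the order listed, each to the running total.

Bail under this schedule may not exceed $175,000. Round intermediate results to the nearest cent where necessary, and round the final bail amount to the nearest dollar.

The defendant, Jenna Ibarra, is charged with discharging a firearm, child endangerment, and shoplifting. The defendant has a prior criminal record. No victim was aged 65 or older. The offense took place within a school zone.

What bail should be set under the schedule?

$175,000

Base amounts from the schedule: discharging a firearm $122,000; child endangerment $32,200; shoplifting $1,200.
Stacking rule: highest base plus 40% of each additional charge. Highest is discharging a firearm at $122,000. Additional: $32,200 × 40% = $12,880; $1,200 × 40% = $480. Combined base = $122,000 + $13,360 = $135,360.
Offense occurred in a school zone (+60%): $135,360 × 1.6 = $216,576.
Result $216,576 exceeds the maximum of $175,000; bail is capped at $175,000.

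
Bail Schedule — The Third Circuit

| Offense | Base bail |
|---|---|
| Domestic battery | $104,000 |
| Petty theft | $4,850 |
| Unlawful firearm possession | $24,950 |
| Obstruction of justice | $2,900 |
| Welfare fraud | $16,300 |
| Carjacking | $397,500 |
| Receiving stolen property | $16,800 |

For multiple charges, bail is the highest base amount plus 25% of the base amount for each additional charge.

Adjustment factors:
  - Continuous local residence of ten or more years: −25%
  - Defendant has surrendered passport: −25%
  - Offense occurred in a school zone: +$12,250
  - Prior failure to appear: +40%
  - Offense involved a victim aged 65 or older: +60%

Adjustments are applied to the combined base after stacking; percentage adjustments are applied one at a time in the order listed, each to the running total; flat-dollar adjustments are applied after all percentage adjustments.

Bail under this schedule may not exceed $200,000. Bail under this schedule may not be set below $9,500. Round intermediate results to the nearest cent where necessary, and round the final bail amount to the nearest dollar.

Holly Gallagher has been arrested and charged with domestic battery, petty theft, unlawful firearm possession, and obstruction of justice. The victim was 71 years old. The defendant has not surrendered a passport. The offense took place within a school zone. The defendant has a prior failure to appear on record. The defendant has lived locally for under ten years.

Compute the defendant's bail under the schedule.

$200,000

Base amounts from the schedule: domestic battery $104,000; petty theft $4,850; unlawful firearm possession $24,950; obstruction of justice $2,900.
Stacking rule: highest base plus 25% of each additional charge. Highest is domestic battery at $104,000. Additional: $4,850 × 25% = $1,212.50; $24,950 × 25% = $6,237.50; $2,900 × 25% = $725. Combined base = $104,000 + $8,175 = $112,175.
Prior failure to appear (+40%): $112,175 × 1.4 = $157,045.
Offense involved a victim aged 65 or older (+60%): $157,045 × 1.6 = $251,272.
Offense occurred in a school zone (+$12,250 flat): $251,272 + $12,250 = $263,522.
Result $263,522 exceeds the maximum of $200,000; bail is capped at $200,000.
$200,000 is at or above the $9,500 minimum.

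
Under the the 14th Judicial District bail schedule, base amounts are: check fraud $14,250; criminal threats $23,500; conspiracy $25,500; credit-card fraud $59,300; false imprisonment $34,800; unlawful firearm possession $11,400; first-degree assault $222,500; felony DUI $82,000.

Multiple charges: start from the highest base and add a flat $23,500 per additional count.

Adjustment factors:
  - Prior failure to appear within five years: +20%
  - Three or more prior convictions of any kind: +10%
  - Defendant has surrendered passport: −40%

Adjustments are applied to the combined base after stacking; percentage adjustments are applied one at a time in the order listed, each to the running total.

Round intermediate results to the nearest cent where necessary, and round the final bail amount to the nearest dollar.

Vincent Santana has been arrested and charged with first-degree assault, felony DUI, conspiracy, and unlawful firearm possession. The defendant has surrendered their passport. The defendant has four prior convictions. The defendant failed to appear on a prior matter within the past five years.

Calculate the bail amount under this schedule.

Base amounts from the schedule: first-degree assault $222,500; felony DUI $82,000; conspiracy $25,500; unlawful firearm possession $11,400.
Stacking rule: highest base plus $23,500 per additional charge. Highest is first-degree assault at $222,500; 3 additional charges → +$70,500. Combined base = $293,000.
Prior failure to appear within five years (+20%): $293,000 × 1.2 = $351,600.
Three or more prior convictions of any kind (+10%): $351,600 × 1.1 = $386,760.
Defendant has surrendered passport (−40%): $386,760 × 0.6 = $232,056.

$232,056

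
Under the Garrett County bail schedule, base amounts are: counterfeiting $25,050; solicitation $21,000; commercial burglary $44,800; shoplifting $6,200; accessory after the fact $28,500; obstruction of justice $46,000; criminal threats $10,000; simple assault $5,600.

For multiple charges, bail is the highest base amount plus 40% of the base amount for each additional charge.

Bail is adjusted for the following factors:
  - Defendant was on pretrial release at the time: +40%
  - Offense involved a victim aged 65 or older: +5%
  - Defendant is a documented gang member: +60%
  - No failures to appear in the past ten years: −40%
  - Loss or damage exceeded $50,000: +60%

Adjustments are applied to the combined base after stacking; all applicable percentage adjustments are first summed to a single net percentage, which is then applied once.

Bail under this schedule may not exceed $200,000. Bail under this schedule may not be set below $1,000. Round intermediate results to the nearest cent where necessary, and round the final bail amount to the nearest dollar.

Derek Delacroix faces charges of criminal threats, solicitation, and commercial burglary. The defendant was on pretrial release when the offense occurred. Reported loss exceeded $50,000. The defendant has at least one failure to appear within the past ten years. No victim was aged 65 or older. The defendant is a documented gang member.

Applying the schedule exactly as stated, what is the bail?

$148,720

Base amounts from the schedule: criminal threats $10,000; solicitation $21,000; commercial burglary $44,800.
Stacking rule: highest base plus 40% of each additional charge. Highest is commercial burglary at $44,800. Additional: $10,000 × 40% = $4,000; $21,000 × 40% = $8,400. Combined base = $44,800 + $12,400 = $57,200.
Net percentage adjustment: +40% +60% +60% = +160%. $57,200 × 2.6 = $148,720.
$148,720 is within the $200,000 maximum.
$148,720 is at or above the $1,000 minimum.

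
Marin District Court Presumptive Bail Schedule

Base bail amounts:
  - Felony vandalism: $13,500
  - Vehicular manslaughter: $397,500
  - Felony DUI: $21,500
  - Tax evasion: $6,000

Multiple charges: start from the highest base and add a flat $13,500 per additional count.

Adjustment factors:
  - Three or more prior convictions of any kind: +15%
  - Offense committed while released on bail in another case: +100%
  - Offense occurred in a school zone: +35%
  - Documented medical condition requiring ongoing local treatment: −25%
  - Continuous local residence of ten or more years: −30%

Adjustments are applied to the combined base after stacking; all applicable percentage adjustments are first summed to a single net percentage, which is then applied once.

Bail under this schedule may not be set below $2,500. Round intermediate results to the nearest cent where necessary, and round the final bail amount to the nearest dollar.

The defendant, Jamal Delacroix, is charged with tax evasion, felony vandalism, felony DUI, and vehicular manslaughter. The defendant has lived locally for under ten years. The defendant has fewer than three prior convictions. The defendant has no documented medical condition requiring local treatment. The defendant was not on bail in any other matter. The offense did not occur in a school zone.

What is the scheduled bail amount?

Base amounts from the schedule: tax evasion $6,000; felony vandalism $13,500; felony DUI $21,500; vehicular manslaughter $397,500.
Stacking rule: highest base plus $13,500 per additional charge. Highest is vehicular manslaughter at $397,500; 3 additional charges → +$40,500. Combined base = $438,000.
No adjustment factors apply to this defendant.
$438,000 is at or above the $2,500 minimum.

$438,000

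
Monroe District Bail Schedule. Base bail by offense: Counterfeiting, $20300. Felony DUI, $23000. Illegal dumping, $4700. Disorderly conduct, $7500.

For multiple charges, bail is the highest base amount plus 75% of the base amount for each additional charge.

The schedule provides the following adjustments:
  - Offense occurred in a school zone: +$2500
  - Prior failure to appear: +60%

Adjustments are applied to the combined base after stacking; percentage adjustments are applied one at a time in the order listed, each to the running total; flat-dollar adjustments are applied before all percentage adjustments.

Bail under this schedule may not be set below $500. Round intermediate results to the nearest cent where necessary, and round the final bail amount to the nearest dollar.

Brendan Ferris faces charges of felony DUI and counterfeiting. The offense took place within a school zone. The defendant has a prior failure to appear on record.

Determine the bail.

Base amounts from the schedule: felony DUI $23000; counterfeiting $20300.
Stacking rule: highest base plus 75% of each additional charge. Highest is felony DUI at $23000. Additional: $20300 × 75% = $15225. Combined base = $23000 + $15225 = $38225.
Offense occurred in a school zone (+$2500 flat): $38225 + $2500 = $40725.
Prior failure to appear (+60%): $40725 × 1.6 = $65160.
$65160 is at or above the $500 minimum.

$65160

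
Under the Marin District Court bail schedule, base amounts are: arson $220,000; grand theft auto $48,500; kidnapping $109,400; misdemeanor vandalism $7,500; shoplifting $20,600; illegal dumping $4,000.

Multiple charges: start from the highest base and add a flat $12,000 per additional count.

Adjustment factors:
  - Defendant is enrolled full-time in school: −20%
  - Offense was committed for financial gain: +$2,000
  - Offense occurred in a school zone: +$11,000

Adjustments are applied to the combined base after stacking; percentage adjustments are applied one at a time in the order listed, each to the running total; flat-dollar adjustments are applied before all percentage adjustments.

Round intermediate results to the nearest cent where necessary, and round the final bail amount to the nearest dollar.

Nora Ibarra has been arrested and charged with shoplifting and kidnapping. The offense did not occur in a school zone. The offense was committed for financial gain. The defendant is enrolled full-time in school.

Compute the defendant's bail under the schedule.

Base amounts from the schedule: shoplifting $20,600; kidnapping $109,400.
Stacking rule: highest base plus $12,000 per additional charge. Highest is kidnapping at $109,400; 1 additional charge → +$12,000. Combined base = $121,400.
Offense was committed for financial gain (+$2,000 flat): $121,400 + $2,000 = $123,400.
Defendant is enrolled full-time in school (−20%): $123,400 × 0.8 = $98,720.

$98,720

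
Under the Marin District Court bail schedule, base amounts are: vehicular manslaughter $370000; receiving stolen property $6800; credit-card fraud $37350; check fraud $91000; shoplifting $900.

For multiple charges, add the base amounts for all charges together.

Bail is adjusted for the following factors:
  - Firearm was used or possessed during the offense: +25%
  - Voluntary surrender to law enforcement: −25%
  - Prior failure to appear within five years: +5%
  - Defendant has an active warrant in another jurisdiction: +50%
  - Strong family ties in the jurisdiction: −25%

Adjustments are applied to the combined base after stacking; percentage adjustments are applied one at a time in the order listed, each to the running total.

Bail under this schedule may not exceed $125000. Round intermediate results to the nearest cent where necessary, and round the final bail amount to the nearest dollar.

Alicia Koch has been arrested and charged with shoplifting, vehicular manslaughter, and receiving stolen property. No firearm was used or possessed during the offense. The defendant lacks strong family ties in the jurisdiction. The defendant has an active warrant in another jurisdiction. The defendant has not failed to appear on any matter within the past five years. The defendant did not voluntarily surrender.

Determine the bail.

Base amounts from the schedule: shoplifting $900; vehicular manslaughter $370000; receiving stolen property $6800.
Stacking rule: sum of all bases. $900 + $370000 + $6800 = $377700.
Defendant has an active warrant in another jurisdiction (+50%): $377700 × 1.5 = $566550.
Result $566550 exceeds the maximum of $125000; bail is capped at $125000.

$125000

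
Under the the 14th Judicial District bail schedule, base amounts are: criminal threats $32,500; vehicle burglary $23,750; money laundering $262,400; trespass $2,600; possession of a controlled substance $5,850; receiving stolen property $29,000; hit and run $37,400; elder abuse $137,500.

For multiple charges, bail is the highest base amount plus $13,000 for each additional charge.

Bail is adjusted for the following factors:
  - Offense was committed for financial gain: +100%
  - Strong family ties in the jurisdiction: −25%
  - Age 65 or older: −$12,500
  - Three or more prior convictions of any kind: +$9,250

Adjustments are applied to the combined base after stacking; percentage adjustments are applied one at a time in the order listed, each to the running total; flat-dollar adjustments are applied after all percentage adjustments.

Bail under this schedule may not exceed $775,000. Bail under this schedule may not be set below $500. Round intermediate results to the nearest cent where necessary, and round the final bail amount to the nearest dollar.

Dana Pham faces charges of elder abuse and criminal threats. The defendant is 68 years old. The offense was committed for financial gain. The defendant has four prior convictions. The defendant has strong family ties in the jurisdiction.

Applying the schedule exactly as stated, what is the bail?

Base amounts from the schedule: elder abuse $137,500; criminal threats $32,500.
Stacking rule: highest base plus $13,000 per additional charge. Highest is elder abuse at $137,500; 1 additional charge → +$13,000. Combined base = $150,500.
Offense was committed for financial gain (+100%): $150,500 × 2 = $301,000.
Strong family ties in the jurisdiction (−25%): $301,000 × 0.75 = $225,750.
Age 65 or older (−$12,500 flat): $225,750 − $12,500 = $213,250.
Three or more prior convictions of any kind (+$9,250 flat): $213,250 + $9,250 = $222,500.
$222,500 is within the $775,000 maximum.
$222,500 is at or above the $500 minimum.

$222,500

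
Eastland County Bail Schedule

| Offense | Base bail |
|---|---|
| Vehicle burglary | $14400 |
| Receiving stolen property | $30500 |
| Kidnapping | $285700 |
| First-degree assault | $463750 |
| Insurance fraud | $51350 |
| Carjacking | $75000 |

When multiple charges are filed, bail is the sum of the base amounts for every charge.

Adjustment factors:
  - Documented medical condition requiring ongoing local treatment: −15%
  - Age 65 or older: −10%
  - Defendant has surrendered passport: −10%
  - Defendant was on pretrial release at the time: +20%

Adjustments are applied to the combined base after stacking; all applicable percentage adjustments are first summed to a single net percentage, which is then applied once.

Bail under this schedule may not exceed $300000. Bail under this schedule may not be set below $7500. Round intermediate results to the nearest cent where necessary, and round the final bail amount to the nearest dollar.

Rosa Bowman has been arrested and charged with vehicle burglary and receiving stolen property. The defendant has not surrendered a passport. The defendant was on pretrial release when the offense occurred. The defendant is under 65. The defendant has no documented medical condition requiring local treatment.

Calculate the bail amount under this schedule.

Base amounts from the schedule: vehicle burglary $14400; receiving stolen property $30500.
Stacking rule: sum of all bases. $14400 + $30500 = $44900.
Defendant was on pretrial release at the time (+20%): $44900 × 1.2 = $53880.
$53880 is within the $300000 maximum.
$53880 is at or above the $7500 minimum.

$53880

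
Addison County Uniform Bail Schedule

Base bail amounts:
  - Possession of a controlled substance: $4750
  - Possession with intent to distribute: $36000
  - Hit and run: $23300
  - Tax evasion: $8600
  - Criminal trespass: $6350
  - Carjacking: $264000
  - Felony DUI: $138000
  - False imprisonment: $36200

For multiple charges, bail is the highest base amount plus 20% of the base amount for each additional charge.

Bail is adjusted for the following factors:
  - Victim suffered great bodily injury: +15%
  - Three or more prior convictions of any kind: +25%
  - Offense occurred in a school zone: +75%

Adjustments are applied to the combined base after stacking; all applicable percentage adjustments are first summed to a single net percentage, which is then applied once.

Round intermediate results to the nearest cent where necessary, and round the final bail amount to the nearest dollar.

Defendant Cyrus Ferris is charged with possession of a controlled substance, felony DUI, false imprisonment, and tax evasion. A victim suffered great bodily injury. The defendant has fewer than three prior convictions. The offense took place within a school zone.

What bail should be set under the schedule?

$281029

Base amounts from the schedule: possession of a controlled substance $4750; felony DUI $138000; false imprisonment $36200; tax evasion $8600.
Stacking rule: highest base plus 20% of each additional charge. Highest is felony DUI at $138000. Additional: $4750 × 20% = $950; $36200 × 20% = $7240; $8600 × 20% = $1720. Combined base = $138000 + $9910 = $147910.
Net percentage adjustment: +15% +75% = +90%. $147910 × 1.9 = $281029.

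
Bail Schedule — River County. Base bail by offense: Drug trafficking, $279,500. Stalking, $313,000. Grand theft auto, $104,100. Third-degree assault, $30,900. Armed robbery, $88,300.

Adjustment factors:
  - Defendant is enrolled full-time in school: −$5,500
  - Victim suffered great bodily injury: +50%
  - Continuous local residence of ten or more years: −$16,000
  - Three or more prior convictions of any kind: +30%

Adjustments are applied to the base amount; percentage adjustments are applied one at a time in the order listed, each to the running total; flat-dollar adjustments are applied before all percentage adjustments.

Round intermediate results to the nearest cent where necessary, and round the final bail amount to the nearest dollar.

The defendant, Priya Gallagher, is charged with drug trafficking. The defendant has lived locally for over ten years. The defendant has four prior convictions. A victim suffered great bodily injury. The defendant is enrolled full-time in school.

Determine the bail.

$503,100

Base amounts from the schedule: drug trafficking $279,500.
Single charge. Combined base = $279,500.
Defendant is enrolled full-time in school (−$5,500 flat): $279,500 − $5,500 = $274,000.
Continuous local residence of ten or more years (−$16,000 flat): $274,000 − $16,000 = $258,000.
Victim suffered great bodily injury (+50%): $258,000 × 1.5 = $387,000.
Three or more prior convictions of any kind (+30%): $387,000 × 1.3 = $503,100.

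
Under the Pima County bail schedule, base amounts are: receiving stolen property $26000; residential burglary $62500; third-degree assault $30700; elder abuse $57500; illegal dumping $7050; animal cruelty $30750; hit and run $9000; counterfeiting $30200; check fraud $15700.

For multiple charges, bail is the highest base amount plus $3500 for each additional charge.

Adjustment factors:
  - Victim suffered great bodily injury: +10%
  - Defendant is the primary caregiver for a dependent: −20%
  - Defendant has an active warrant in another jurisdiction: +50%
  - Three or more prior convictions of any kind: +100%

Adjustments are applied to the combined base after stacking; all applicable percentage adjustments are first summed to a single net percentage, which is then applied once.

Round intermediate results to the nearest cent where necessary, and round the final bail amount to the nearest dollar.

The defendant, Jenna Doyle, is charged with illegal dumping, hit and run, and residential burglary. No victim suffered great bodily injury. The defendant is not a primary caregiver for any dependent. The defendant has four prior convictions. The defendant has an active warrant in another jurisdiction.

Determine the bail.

$173750

Base amounts from the schedule: illegal dumping $7050; hit and run $9000; residential burglary $62500.
Stacking rule: highest base plus $3500 per additional charge. Highest is residential burglary at $62500; 2 additional charges → +$7000. Combined base = $69500.
Net percentage adjustment: +50% +100% = +150%. $69500 × 2.5 = $173750.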